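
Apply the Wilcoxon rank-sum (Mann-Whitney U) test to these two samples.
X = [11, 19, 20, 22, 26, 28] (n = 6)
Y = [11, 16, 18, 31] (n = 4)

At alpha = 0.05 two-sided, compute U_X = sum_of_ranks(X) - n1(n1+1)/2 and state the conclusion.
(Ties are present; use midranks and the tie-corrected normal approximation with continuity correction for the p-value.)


Step 1: Combine and sort all 10 observations; assign midranks.
sorted (value, group): (11,X), (11,Y), (16,Y), (18,Y), (19,X), (20,X), (22,X), (26,X), (28,X), (31,Y)
ranks: 11->1.5, 11->1.5, 16->3, 18->4, 19->5, 20->6, 22->7, 26->8, 28->9, 31->10
Step 2: Rank sum for X: R1 = 1.5 + 5 + 6 + 7 + 8 + 9 = 36.5.
Step 3: U_X = R1 - n1(n1+1)/2 = 36.5 - 6*7/2 = 36.5 - 21 = 15.5.
       U_Y = n1*n2 - U_X = 24 - 15.5 = 8.5.
Step 4: Ties are present, so use the tie-corrected normal approximation (with continuity correction) for the p-value.
Step 5: p-value = 0.521166; compare to alpha = 0.05. fail to reject H0.

U_X = 15.5, p = 0.521166, fail to reject H0 at alpha = 0.05.


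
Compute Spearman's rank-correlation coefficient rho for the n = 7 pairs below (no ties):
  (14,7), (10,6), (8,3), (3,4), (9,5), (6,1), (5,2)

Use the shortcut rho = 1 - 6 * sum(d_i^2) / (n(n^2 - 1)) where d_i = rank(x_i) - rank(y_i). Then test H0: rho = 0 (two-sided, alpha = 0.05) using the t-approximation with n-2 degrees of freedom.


Step 1: Rank x and y separately (midranks; no ties here).
rank(x): 14->7, 10->6, 8->4, 3->1, 9->5, 6->3, 5->2
rank(y): 7->7, 6->6, 3->3, 4->4, 5->5, 1->1, 2->2
Step 2: d_i = R_x(i) - R_y(i); compute d_i^2.
  (7-7)^2=0, (6-6)^2=0, (4-3)^2=1, (1-4)^2=9, (5-5)^2=0, (3-1)^2=4, (2-2)^2=0
sum(d^2) = 14.
Step 3: rho = 1 - 6*14 / (7*(7^2 - 1)) = 1 - 84/336 = 0.750000.
Step 4: Under H0, t = rho * sqrt((n-2)/(1-rho^2)) = 2.5355 ~ t(5).
Step 5: Two-sided p-value from the t-distribution with 5 df = 0.052181.
Step 6: alpha = 0.05. fail to reject H0.

rho = 0.7500, p = 0.052181, fail to reject H0 at alpha = 0.05.


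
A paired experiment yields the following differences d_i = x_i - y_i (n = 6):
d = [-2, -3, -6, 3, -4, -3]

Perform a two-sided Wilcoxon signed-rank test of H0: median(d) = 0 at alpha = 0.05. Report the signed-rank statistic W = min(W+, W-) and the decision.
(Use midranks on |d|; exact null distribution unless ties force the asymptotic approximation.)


Step 1: Drop any zero differences (none here) and take |d_i|.
|d| = [2, 3, 6, 3, 4, 3]
Step 2: Midrank |d_i| (ties get averaged ranks).
ranks: |2|->1, |3|->3, |6|->6, |3|->3, |4|->5, |3|->3
Step 3: Attach original signs; sum ranks with positive sign and with negative sign.
W+ = 3 = 3
W- = 1 + 3 + 6 + 5 + 3 = 18
(Check: W+ + W- = 21 should equal n(n+1)/2 = 21.)
Step 4: Test statistic W = min(W+, W-) = 3.
Step 5: Ties in |d|, so use the tie-corrected normal approximation.
        E[W] = n(n+1)/4 = 6*7/4 = 10.5.
        Tie groups: |d|=3 (t=3); sum(t^3 - t) = 24.
        Var[W] = n(n+1)(2n+1)/24 - sum(t^3-t)/48 = 546/24 - 24/48 = 22.25.
        z = (W - E[W]) / sqrt(Var[W]) = (3 - 10.5) / 4.7170 = -1.5900.
        Two-sided p = 2*Phi(z) = 0.111836.
Step 6: alpha = 0.05. fail to reject H0.

W+ = 3, W- = 18, W = min = 3, p = 0.111836, fail to reject H0.


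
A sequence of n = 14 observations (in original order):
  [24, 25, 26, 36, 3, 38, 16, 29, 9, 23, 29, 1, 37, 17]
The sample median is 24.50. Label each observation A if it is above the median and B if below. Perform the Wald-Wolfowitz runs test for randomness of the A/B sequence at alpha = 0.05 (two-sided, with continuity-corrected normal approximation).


Step 1: Compute median = 24.50; label A = above, B = below.
Labels in order: BAAABABABBABAB  (n_A = 7, n_B = 7)
Step 2: Count runs R = 11.
Step 3: Under H0 (random ordering), E[R] = 2*n_A*n_B/(n_A+n_B) + 1 = 2*7*7/14 + 1 = 8.0000.
        Var[R] = 2*n_A*n_B*(2*n_A*n_B - n_A - n_B) / ((n_A+n_B)^2 * (n_A+n_B-1)) = 8232/2548 = 3.2308.
        SD[R] = 1.7974.
Step 4: Continuity-corrected z = (R - 0.5 - E[R]) / SD[R] = (11 - 0.5 - 8.0000) / 1.7974 = 1.3909.
Step 5: Two-sided p-value via normal approximation = 2*(1 - Phi(|z|)) = 0.164264.
Step 6: alpha = 0.05. fail to reject H0.

R = 11, z = 1.3909, p = 0.164264, fail to reject H0.


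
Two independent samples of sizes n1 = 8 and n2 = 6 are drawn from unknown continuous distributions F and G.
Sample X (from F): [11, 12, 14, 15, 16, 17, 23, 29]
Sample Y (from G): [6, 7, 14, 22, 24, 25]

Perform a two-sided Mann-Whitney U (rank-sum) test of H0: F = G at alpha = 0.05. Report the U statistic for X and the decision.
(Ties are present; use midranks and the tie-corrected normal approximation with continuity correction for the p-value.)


Step 1: Combine and sort all 14 observations; assign midranks.
sorted (value, group): (6,Y), (7,Y), (11,X), (12,X), (14,X), (14,Y), (15,X), (16,X), (17,X), (22,Y), (23,X), (24,Y), (25,Y), (29,X)
ranks: 6->1, 7->2, 11->3, 12->4, 14->5.5, 14->5.5, 15->7, 16->8, 17->9, 22->10, 23->11, 24->12, 25->13, 29->14
Step 2: Rank sum for X: R1 = 3 + 4 + 5.5 + 7 + 8 + 9 + 11 + 14 = 61.5.
Step 3: U_X = R1 - n1(n1+1)/2 = 61.5 - 8*9/2 = 61.5 - 36 = 25.5.
       U_Y = n1*n2 - U_X = 48 - 25.5 = 22.5.
Step 4: Ties are present, so use the tie-corrected normal approximation (with continuity correction) for the p-value.
Step 5: p-value = 0.897167; compare to alpha = 0.05. fail to reject H0.

U_X = 25.5, p = 0.897167, fail to reject H0 at alpha = 0.05.


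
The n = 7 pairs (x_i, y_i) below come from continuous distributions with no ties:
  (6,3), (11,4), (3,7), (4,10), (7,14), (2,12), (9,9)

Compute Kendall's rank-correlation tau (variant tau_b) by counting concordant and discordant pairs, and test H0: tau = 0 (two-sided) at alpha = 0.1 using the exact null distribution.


Step 1: Enumerate the 21 unordered pairs (i,j) with i<j and classify each by sign(x_j-x_i) * sign(y_j-y_i).
  (1,2):dx=+5,dy=+1->C; (1,3):dx=-3,dy=+4->D; (1,4):dx=-2,dy=+7->D; (1,5):dx=+1,dy=+11->C
  (1,6):dx=-4,dy=+9->D; (1,7):dx=+3,dy=+6->C; (2,3):dx=-8,dy=+3->D; (2,4):dx=-7,dy=+6->D
  (2,5):dx=-4,dy=+10->D; (2,6):dx=-9,dy=+8->D; (2,7):dx=-2,dy=+5->D; (3,4):dx=+1,dy=+3->C
  (3,5):dx=+4,dy=+7->C; (3,6):dx=-1,dy=+5->D; (3,7):dx=+6,dy=+2->C; (4,5):dx=+3,dy=+4->C
  (4,6):dx=-2,dy=+2->D; (4,7):dx=+5,dy=-1->D; (5,6):dx=-5,dy=-2->C; (5,7):dx=+2,dy=-5->D
  (6,7):dx=+7,dy=-3->D
Step 2: C = 8, D = 13, total pairs = 21.
Step 3: tau = (C - D)/(n(n-1)/2) = (8 - 13)/21 = -0.238095.
Step 4: Exact two-sided p-value (enumerate n! = 5040 permutations of y under H0): p = 0.561905.
Step 5: alpha = 0.1. fail to reject H0.

tau_b = -0.2381 (C=8, D=13), p = 0.561905, fail to reject H0.


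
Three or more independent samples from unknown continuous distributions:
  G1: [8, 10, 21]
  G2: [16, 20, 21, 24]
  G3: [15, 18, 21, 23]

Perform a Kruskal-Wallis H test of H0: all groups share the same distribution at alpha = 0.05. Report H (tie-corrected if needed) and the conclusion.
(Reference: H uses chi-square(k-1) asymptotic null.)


Step 1: Combine all N = 11 observations and assign midranks.
sorted (value, group, rank): (8,G1,1), (10,G1,2), (15,G3,3), (16,G2,4), (18,G3,5), (20,G2,6), (21,G1,8), (21,G2,8), (21,G3,8), (23,G3,10), (24,G2,11)
Step 2: Sum ranks within each group.
R_1 = 11 (n_1 = 3)
R_2 = 29 (n_2 = 4)
R_3 = 26 (n_3 = 4)
Step 3: H = 12/(N(N+1)) * sum(R_i^2/n_i) - 3(N+1)
     = 12/(11*12) * (11^2/3 + 29^2/4 + 26^2/4) - 3*12
     = 0.090909 * 419.583 - 36
     = 2.143939.
Step 4: Ties present; correction factor C = 1 - 24/(11^3 - 11) = 0.981818. Corrected H = 2.143939 / 0.981818 = 2.183642.
Step 5: Under H0, H ~ chi^2(2); p-value = 0.335605.
Step 6: alpha = 0.05. fail to reject H0.

H = 2.1836, df = 2, p = 0.335605, fail to reject H0.


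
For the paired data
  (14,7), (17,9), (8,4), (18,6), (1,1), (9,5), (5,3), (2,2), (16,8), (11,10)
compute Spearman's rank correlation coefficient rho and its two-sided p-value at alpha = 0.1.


Step 1: Rank x and y separately (midranks; no ties here).
rank(x): 14->7, 17->9, 8->4, 18->10, 1->1, 9->5, 5->3, 2->2, 16->8, 11->6
rank(y): 7->7, 9->9, 4->4, 6->6, 1->1, 5->5, 3->3, 2->2, 8->8, 10->10
Step 2: d_i = R_x(i) - R_y(i); compute d_i^2.
  (7-7)^2=0, (9-9)^2=0, (4-4)^2=0, (10-6)^2=16, (1-1)^2=0, (5-5)^2=0, (3-3)^2=0, (2-2)^2=0, (8-8)^2=0, (6-10)^2=16
sum(d^2) = 32.
Step 3: rho = 1 - 6*32 / (10*(10^2 - 1)) = 1 - 192/990 = 0.806061.
Step 4: Under H0, t = rho * sqrt((n-2)/(1-rho^2)) = 3.8522 ~ t(8).
Step 5: Two-sided p-value from the t-distribution with 8 df = 0.004862.
Step 6: alpha = 0.1. reject H0.

rho = 0.8061, p = 0.004862, reject H0 at alpha = 0.1.


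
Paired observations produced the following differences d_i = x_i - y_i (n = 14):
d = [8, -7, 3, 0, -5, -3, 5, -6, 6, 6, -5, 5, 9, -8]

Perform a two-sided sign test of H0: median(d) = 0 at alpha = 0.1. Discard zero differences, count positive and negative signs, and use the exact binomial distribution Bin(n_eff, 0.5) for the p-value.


Step 1: Discard zero differences. Original n = 14; n_eff = number of nonzero differences = 13.
Nonzero differences (with sign): +8, -7, +3, -5, -3, +5, -6, +6, +6, -5, +5, +9, -8
Step 2: Count signs: positive = 7, negative = 6.
Step 3: Under H0: P(positive) = 0.5, so the number of positives S ~ Bin(13, 0.5).
Step 4: Two-sided exact p-value = sum of Bin(13,0.5) probabilities at or below the observed probability = 1.000000.
Step 5: alpha = 0.1. fail to reject H0.

n_eff = 13, pos = 7, neg = 6, p = 1.000000, fail to reject H0.


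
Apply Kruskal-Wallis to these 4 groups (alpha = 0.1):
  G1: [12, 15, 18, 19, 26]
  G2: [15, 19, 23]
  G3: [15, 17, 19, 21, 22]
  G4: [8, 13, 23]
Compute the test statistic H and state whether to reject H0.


Step 1: Combine all N = 16 observations and assign midranks.
sorted (value, group, rank): (8,G4,1), (12,G1,2), (13,G4,3), (15,G1,5), (15,G2,5), (15,G3,5), (17,G3,7), (18,G1,8), (19,G1,10), (19,G2,10), (19,G3,10), (21,G3,12), (22,G3,13), (23,G2,14.5), (23,G4,14.5), (26,G1,16)
Step 2: Sum ranks within each group.
R_1 = 41 (n_1 = 5)
R_2 = 29.5 (n_2 = 3)
R_3 = 47 (n_3 = 5)
R_4 = 18.5 (n_4 = 3)
Step 3: H = 12/(N(N+1)) * sum(R_i^2/n_i) - 3(N+1)
     = 12/(16*17) * (41^2/5 + 29.5^2/3 + 47^2/5 + 18.5^2/3) - 3*17
     = 0.044118 * 1182.17 - 51
     = 1.154412.
Step 4: Ties present; correction factor C = 1 - 54/(16^3 - 16) = 0.986765. Corrected H = 1.154412 / 0.986765 = 1.169896.
Step 5: Under H0, H ~ chi^2(3); p-value = 0.760233.
Step 6: alpha = 0.1. fail to reject H0.

H = 1.1699, df = 3, p = 0.760233, fail to reject H0.


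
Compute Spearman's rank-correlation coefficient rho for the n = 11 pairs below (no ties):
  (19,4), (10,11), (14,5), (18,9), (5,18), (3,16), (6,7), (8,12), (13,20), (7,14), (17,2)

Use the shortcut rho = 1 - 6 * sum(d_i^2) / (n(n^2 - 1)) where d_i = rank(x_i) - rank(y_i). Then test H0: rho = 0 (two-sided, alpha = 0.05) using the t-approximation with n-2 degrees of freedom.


Step 1: Rank x and y separately (midranks; no ties here).
rank(x): 19->11, 10->6, 14->8, 18->10, 5->2, 3->1, 6->3, 8->5, 13->7, 7->4, 17->9
rank(y): 4->2, 11->6, 5->3, 9->5, 18->10, 16->9, 7->4, 12->7, 20->11, 14->8, 2->1
Step 2: d_i = R_x(i) - R_y(i); compute d_i^2.
  (11-2)^2=81, (6-6)^2=0, (8-3)^2=25, (10-5)^2=25, (2-10)^2=64, (1-9)^2=64, (3-4)^2=1, (5-7)^2=4, (7-11)^2=16, (4-8)^2=16, (9-1)^2=64
sum(d^2) = 360.
Step 3: rho = 1 - 6*360 / (11*(11^2 - 1)) = 1 - 2160/1320 = -0.636364.
Step 4: Under H0, t = rho * sqrt((n-2)/(1-rho^2)) = -2.4749 ~ t(9).
Step 5: Two-sided p-value from the t-distribution with 9 df = 0.035287.
Step 6: alpha = 0.05. reject H0.

rho = -0.6364, p = 0.035287, reject H0 at alpha = 0.05.


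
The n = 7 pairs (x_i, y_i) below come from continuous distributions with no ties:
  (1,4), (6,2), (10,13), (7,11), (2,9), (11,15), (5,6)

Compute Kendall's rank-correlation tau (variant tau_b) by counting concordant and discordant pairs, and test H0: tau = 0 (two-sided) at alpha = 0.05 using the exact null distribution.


Step 1: Enumerate the 21 unordered pairs (i,j) with i<j and classify each by sign(x_j-x_i) * sign(y_j-y_i).
  (1,2):dx=+5,dy=-2->D; (1,3):dx=+9,dy=+9->C; (1,4):dx=+6,dy=+7->C; (1,5):dx=+1,dy=+5->C
  (1,6):dx=+10,dy=+11->C; (1,7):dx=+4,dy=+2->C; (2,3):dx=+4,dy=+11->C; (2,4):dx=+1,dy=+9->C
  (2,5):dx=-4,dy=+7->D; (2,6):dx=+5,dy=+13->C; (2,7):dx=-1,dy=+4->D; (3,4):dx=-3,dy=-2->C
  (3,5):dx=-8,dy=-4->C; (3,6):dx=+1,dy=+2->C; (3,7):dx=-5,dy=-7->C; (4,5):dx=-5,dy=-2->C
  (4,6):dx=+4,dy=+4->C; (4,7):dx=-2,dy=-5->C; (5,6):dx=+9,dy=+6->C; (5,7):dx=+3,dy=-3->D
  (6,7):dx=-6,dy=-9->C
Step 2: C = 17, D = 4, total pairs = 21.
Step 3: tau = (C - D)/(n(n-1)/2) = (17 - 4)/21 = 0.619048.
Step 4: Exact two-sided p-value (enumerate n! = 5040 permutations of y under H0): p = 0.069048.
Step 5: alpha = 0.05. fail to reject H0.

tau_b = 0.6190 (C=17, D=4), p = 0.069048, fail to reject H0.


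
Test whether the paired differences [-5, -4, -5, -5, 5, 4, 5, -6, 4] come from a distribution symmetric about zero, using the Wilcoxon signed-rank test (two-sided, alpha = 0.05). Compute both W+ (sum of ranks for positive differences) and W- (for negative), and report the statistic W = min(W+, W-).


Step 1: Drop any zero differences (none here) and take |d_i|.
|d| = [5, 4, 5, 5, 5, 4, 5, 6, 4]
Step 2: Midrank |d_i| (ties get averaged ranks).
ranks: |5|->6, |4|->2, |5|->6, |5|->6, |5|->6, |4|->2, |5|->6, |6|->9, |4|->2
Step 3: Attach original signs; sum ranks with positive sign and with negative sign.
W+ = 6 + 2 + 6 + 2 = 16
W- = 6 + 2 + 6 + 6 + 9 = 29
(Check: W+ + W- = 45 should equal n(n+1)/2 = 45.)
Step 4: Test statistic W = min(W+, W-) = 16.
Step 5: Ties in |d|, so use the tie-corrected normal approximation.
        E[W] = n(n+1)/4 = 9*10/4 = 22.5.
        Tie groups: |d|=4 (t=3), |d|=5 (t=5); sum(t^3 - t) = 144.
        Var[W] = n(n+1)(2n+1)/24 - sum(t^3-t)/48 = 1710/24 - 144/48 = 68.25.
        z = (W - E[W]) / sqrt(Var[W]) = (16 - 22.5) / 8.2614 = -0.7868.
        Two-sided p = 2*Phi(z) = 0.431401.
Step 6: alpha = 0.05. fail to reject H0.

W+ = 16, W- = 29, W = min = 16, p = 0.431401, fail to reject H0.


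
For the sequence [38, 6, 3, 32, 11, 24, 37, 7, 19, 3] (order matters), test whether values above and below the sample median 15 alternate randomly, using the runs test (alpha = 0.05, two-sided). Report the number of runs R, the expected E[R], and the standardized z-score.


Step 1: Compute median = 15; label A = above, B = below.
Labels in order: ABBABAABAB  (n_A = 5, n_B = 5)
Step 2: Count runs R = 8.
Step 3: Under H0 (random ordering), E[R] = 2*n_A*n_B/(n_A+n_B) + 1 = 2*5*5/10 + 1 = 6.0000.
        Var[R] = 2*n_A*n_B*(2*n_A*n_B - n_A - n_B) / ((n_A+n_B)^2 * (n_A+n_B-1)) = 2000/900 = 2.2222.
        SD[R] = 1.4907.
Step 4: Continuity-corrected z = (R - 0.5 - E[R]) / SD[R] = (8 - 0.5 - 6.0000) / 1.4907 = 1.0062.
Step 5: Two-sided p-value via normal approximation = 2*(1 - Phi(|z|)) = 0.314305.
Step 6: alpha = 0.05. fail to reject H0.

R = 8, z = 1.0062, p = 0.314305, fail to reject H0.


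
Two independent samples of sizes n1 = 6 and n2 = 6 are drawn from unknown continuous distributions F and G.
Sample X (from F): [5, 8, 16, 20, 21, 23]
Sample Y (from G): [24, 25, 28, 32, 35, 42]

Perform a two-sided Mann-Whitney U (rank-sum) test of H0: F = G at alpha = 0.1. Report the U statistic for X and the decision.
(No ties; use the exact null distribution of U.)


Step 1: Combine and sort all 12 observations; assign midranks.
sorted (value, group): (5,X), (8,X), (16,X), (20,X), (21,X), (23,X), (24,Y), (25,Y), (28,Y), (32,Y), (35,Y), (42,Y)
ranks: 5->1, 8->2, 16->3, 20->4, 21->5, 23->6, 24->7, 25->8, 28->9, 32->10, 35->11, 42->12
Step 2: Rank sum for X: R1 = 1 + 2 + 3 + 4 + 5 + 6 = 21.
Step 3: U_X = R1 - n1(n1+1)/2 = 21 - 6*7/2 = 21 - 21 = 0.
       U_Y = n1*n2 - U_X = 36 - 0 = 36.
Step 4: No ties, so the exact null distribution of U (based on enumerating the C(12,6) = 924 equally likely rank assignments) gives the two-sided p-value.
Step 5: p-value = 0.002165; compare to alpha = 0.1. reject H0.

U_X = 0, p = 0.002165, reject H0 at alpha = 0.1.


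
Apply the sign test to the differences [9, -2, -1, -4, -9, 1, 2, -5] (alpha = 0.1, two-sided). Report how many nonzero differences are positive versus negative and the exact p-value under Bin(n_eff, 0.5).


Step 1: Discard zero differences. Original n = 8; n_eff = number of nonzero differences = 8.
Nonzero differences (with sign): +9, -2, -1, -4, -9, +1, +2, -5
Step 2: Count signs: positive = 3, negative = 5.
Step 3: Under H0: P(positive) = 0.5, so the number of positives S ~ Bin(8, 0.5).
Step 4: Two-sided exact p-value = sum of Bin(8,0.5) probabilities at or below the observed probability = 0.726562.
Step 5: alpha = 0.1. fail to reject H0.

n_eff = 8, pos = 3, neg = 5, p = 0.726562, fail to reject H0.


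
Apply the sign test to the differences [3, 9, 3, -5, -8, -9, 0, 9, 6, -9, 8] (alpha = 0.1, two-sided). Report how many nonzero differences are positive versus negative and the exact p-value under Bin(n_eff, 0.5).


Step 1: Discard zero differences. Original n = 11; n_eff = number of nonzero differences = 10.
Nonzero differences (with sign): +3, +9, +3, -5, -8, -9, +9, +6, -9, +8
Step 2: Count signs: positive = 6, negative = 4.
Step 3: Under H0: P(positive) = 0.5, so the number of positives S ~ Bin(10, 0.5).
Step 4: Two-sided exact p-value = sum of Bin(10,0.5) probabilities at or below the observed probability = 0.753906.
Step 5: alpha = 0.1. fail to reject H0.

n_eff = 10, pos = 6, neg = 4, p = 0.753906, fail to reject H0.


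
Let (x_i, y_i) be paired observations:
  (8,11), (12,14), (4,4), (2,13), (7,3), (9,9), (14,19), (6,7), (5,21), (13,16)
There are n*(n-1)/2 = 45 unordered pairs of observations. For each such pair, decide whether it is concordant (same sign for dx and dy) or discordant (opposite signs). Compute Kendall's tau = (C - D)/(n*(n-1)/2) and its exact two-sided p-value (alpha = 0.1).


Step 1: Enumerate the 45 unordered pairs (i,j) with i<j and classify each by sign(x_j-x_i) * sign(y_j-y_i).
  (1,2):dx=+4,dy=+3->C; (1,3):dx=-4,dy=-7->C; (1,4):dx=-6,dy=+2->D; (1,5):dx=-1,dy=-8->C
  (1,6):dx=+1,dy=-2->D; (1,7):dx=+6,dy=+8->C; (1,8):dx=-2,dy=-4->C; (1,9):dx=-3,dy=+10->D
  (1,10):dx=+5,dy=+5->C; (2,3):dx=-8,dy=-10->C; (2,4):dx=-10,dy=-1->C; (2,5):dx=-5,dy=-11->C
  (2,6):dx=-3,dy=-5->C; (2,7):dx=+2,dy=+5->C; (2,8):dx=-6,dy=-7->C; (2,9):dx=-7,dy=+7->D
  (2,10):dx=+1,dy=+2->C; (3,4):dx=-2,dy=+9->D; (3,5):dx=+3,dy=-1->D; (3,6):dx=+5,dy=+5->C
  (3,7):dx=+10,dy=+15->C; (3,8):dx=+2,dy=+3->C; (3,9):dx=+1,dy=+17->C; (3,10):dx=+9,dy=+12->C
  (4,5):dx=+5,dy=-10->D; (4,6):dx=+7,dy=-4->D; (4,7):dx=+12,dy=+6->C; (4,8):dx=+4,dy=-6->D
  (4,9):dx=+3,dy=+8->C; (4,10):dx=+11,dy=+3->C; (5,6):dx=+2,dy=+6->C; (5,7):dx=+7,dy=+16->C
  (5,8):dx=-1,dy=+4->D; (5,9):dx=-2,dy=+18->D; (5,10):dx=+6,dy=+13->C; (6,7):dx=+5,dy=+10->C
  (6,8):dx=-3,dy=-2->C; (6,9):dx=-4,dy=+12->D; (6,10):dx=+4,dy=+7->C; (7,8):dx=-8,dy=-12->C
  (7,9):dx=-9,dy=+2->D; (7,10):dx=-1,dy=-3->C; (8,9):dx=-1,dy=+14->D; (8,10):dx=+7,dy=+9->C
  (9,10):dx=+8,dy=-5->D
Step 2: C = 30, D = 15, total pairs = 45.
Step 3: tau = (C - D)/(n(n-1)/2) = (30 - 15)/45 = 0.333333.
Step 4: Exact two-sided p-value (enumerate n! = 3628800 permutations of y under H0): p = 0.216373.
Step 5: alpha = 0.1. fail to reject H0.

tau_b = 0.3333 (C=30, D=15), p = 0.216373, fail to reject H0.


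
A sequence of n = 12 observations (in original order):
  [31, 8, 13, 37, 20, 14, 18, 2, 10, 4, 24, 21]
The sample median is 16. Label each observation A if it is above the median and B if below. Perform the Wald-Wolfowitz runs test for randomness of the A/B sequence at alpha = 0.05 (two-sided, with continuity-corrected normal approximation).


Step 1: Compute median = 16; label A = above, B = below.
Labels in order: ABBAABABBBAA  (n_A = 6, n_B = 6)
Step 2: Count runs R = 7.
Step 3: Under H0 (random ordering), E[R] = 2*n_A*n_B/(n_A+n_B) + 1 = 2*6*6/12 + 1 = 7.0000.
        Var[R] = 2*n_A*n_B*(2*n_A*n_B - n_A - n_B) / ((n_A+n_B)^2 * (n_A+n_B-1)) = 4320/1584 = 2.7273.
        SD[R] = 1.6514.
Step 4: R = E[R], so z = 0 with no continuity correction.
Step 5: Two-sided p-value via normal approximation = 2*(1 - Phi(|z|)) = 1.000000.
Step 6: alpha = 0.05. fail to reject H0.

R = 7, z = 0.0000, p = 1.000000, fail to reject H0.


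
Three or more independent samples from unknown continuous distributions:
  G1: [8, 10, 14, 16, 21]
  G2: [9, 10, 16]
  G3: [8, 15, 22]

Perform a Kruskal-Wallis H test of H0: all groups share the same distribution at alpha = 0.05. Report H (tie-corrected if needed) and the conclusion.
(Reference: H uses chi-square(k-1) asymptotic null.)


Step 1: Combine all N = 11 observations and assign midranks.
sorted (value, group, rank): (8,G1,1.5), (8,G3,1.5), (9,G2,3), (10,G1,4.5), (10,G2,4.5), (14,G1,6), (15,G3,7), (16,G1,8.5), (16,G2,8.5), (21,G1,10), (22,G3,11)
Step 2: Sum ranks within each group.
R_1 = 30.5 (n_1 = 5)
R_2 = 16 (n_2 = 3)
R_3 = 19.5 (n_3 = 3)
Step 3: H = 12/(N(N+1)) * sum(R_i^2/n_i) - 3(N+1)
     = 12/(11*12) * (30.5^2/5 + 16^2/3 + 19.5^2/3) - 3*12
     = 0.090909 * 398.133 - 36
     = 0.193939.
Step 4: Ties present; correction factor C = 1 - 18/(11^3 - 11) = 0.986364. Corrected H = 0.193939 / 0.986364 = 0.196621.
Step 5: Under H0, H ~ chi^2(2); p-value = 0.906368.
Step 6: alpha = 0.05. fail to reject H0.

H = 0.1966, df = 2, p = 0.906368, fail to reject H0.


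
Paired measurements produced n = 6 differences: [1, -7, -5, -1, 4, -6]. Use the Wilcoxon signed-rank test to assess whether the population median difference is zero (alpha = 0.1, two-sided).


Step 1: Drop any zero differences (none here) and take |d_i|.
|d| = [1, 7, 5, 1, 4, 6]
Step 2: Midrank |d_i| (ties get averaged ranks).
ranks: |1|->1.5, |7|->6, |5|->4, |1|->1.5, |4|->3, |6|->5
Step 3: Attach original signs; sum ranks with positive sign and with negative sign.
W+ = 1.5 + 3 = 4.5
W- = 6 + 4 + 1.5 + 5 = 16.5
(Check: W+ + W- = 21 should equal n(n+1)/2 = 21.)
Step 4: Test statistic W = min(W+, W-) = 4.5.
Step 5: Ties in |d|, so use the tie-corrected normal approximation.
        E[W] = n(n+1)/4 = 6*7/4 = 10.5.
        Tie groups: |d|=1 (t=2); sum(t^3 - t) = 6.
        Var[W] = n(n+1)(2n+1)/24 - sum(t^3-t)/48 = 546/24 - 6/48 = 22.625.
        z = (W - E[W]) / sqrt(Var[W]) = (4.5 - 10.5) / 4.7566 = -1.2614.
        Two-sided p = 2*Phi(z) = 0.207160.
Step 6: alpha = 0.1. fail to reject H0.

W+ = 4.5, W- = 16.5, W = min = 4.5, p = 0.207160, fail to reject H0.


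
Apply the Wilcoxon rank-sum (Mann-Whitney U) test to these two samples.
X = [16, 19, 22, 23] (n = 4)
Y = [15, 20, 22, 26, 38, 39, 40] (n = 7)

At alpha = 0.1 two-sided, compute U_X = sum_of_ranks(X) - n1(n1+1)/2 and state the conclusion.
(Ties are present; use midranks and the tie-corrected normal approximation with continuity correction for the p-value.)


Step 1: Combine and sort all 11 observations; assign midranks.
sorted (value, group): (15,Y), (16,X), (19,X), (20,Y), (22,X), (22,Y), (23,X), (26,Y), (38,Y), (39,Y), (40,Y)
ranks: 15->1, 16->2, 19->3, 20->4, 22->5.5, 22->5.5, 23->7, 26->8, 38->9, 39->10, 40->11
Step 2: Rank sum for X: R1 = 2 + 3 + 5.5 + 7 = 17.5.
Step 3: U_X = R1 - n1(n1+1)/2 = 17.5 - 4*5/2 = 17.5 - 10 = 7.5.
       U_Y = n1*n2 - U_X = 28 - 7.5 = 20.5.
Step 4: Ties are present, so use the tie-corrected normal approximation (with continuity correction) for the p-value.
Step 5: p-value = 0.255756; compare to alpha = 0.1. fail to reject H0.

U_X = 7.5, p = 0.255756, fail to reject H0 at alpha = 0.1.


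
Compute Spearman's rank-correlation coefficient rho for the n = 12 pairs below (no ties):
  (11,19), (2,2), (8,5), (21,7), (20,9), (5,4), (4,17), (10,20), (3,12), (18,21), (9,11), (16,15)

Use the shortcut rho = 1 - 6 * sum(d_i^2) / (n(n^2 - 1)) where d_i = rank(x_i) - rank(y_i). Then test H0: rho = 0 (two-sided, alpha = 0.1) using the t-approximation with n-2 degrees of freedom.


Step 1: Rank x and y separately (midranks; no ties here).
rank(x): 11->8, 2->1, 8->5, 21->12, 20->11, 5->4, 4->3, 10->7, 3->2, 18->10, 9->6, 16->9
rank(y): 19->10, 2->1, 5->3, 7->4, 9->5, 4->2, 17->9, 20->11, 12->7, 21->12, 11->6, 15->8
Step 2: d_i = R_x(i) - R_y(i); compute d_i^2.
  (8-10)^2=4, (1-1)^2=0, (5-3)^2=4, (12-4)^2=64, (11-5)^2=36, (4-2)^2=4, (3-9)^2=36, (7-11)^2=16, (2-7)^2=25, (10-12)^2=4, (6-6)^2=0, (9-8)^2=1
sum(d^2) = 194.
Step 3: rho = 1 - 6*194 / (12*(12^2 - 1)) = 1 - 1164/1716 = 0.321678.
Step 4: Under H0, t = rho * sqrt((n-2)/(1-rho^2)) = 1.0743 ~ t(10).
Step 5: Two-sided p-value from the t-distribution with 10 df = 0.307910.
Step 6: alpha = 0.1. fail to reject H0.

rho = 0.3217, p = 0.307910, fail to reject H0 at alpha = 0.1.


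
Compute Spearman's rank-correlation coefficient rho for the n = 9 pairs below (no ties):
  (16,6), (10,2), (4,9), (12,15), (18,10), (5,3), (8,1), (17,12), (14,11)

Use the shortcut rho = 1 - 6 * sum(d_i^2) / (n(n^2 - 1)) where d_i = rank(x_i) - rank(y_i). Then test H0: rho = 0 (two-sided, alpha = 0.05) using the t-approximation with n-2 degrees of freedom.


Step 1: Rank x and y separately (midranks; no ties here).
rank(x): 16->7, 10->4, 4->1, 12->5, 18->9, 5->2, 8->3, 17->8, 14->6
rank(y): 6->4, 2->2, 9->5, 15->9, 10->6, 3->3, 1->1, 12->8, 11->7
Step 2: d_i = R_x(i) - R_y(i); compute d_i^2.
  (7-4)^2=9, (4-2)^2=4, (1-5)^2=16, (5-9)^2=16, (9-6)^2=9, (2-3)^2=1, (3-1)^2=4, (8-8)^2=0, (6-7)^2=1
sum(d^2) = 60.
Step 3: rho = 1 - 6*60 / (9*(9^2 - 1)) = 1 - 360/720 = 0.500000.
Step 4: Under H0, t = rho * sqrt((n-2)/(1-rho^2)) = 1.5275 ~ t(7).
Step 5: Two-sided p-value from the t-distribution with 7 df = 0.170471.
Step 6: alpha = 0.05. fail to reject H0.

rho = 0.5000, p = 0.170471, fail to reject H0 at alpha = 0.05.


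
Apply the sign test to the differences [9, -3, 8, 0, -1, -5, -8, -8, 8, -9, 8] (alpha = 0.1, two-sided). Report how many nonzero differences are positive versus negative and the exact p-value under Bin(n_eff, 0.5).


Step 1: Discard zero differences. Original n = 11; n_eff = number of nonzero differences = 10.
Nonzero differences (with sign): +9, -3, +8, -1, -5, -8, -8, +8, -9, +8
Step 2: Count signs: positive = 4, negative = 6.
Step 3: Under H0: P(positive) = 0.5, so the number of positives S ~ Bin(10, 0.5).
Step 4: Two-sided exact p-value = sum of Bin(10,0.5) probabilities at or below the observed probability = 0.753906.
Step 5: alpha = 0.1. fail to reject H0.

n_eff = 10, pos = 4, neg = 6, p = 0.753906, fail to reject H0.


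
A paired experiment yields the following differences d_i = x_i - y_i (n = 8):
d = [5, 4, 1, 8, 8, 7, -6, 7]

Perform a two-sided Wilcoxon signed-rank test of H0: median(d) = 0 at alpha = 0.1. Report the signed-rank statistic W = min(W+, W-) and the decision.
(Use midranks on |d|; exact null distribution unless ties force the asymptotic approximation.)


Step 1: Drop any zero differences (none here) and take |d_i|.
|d| = [5, 4, 1, 8, 8, 7, 6, 7]
Step 2: Midrank |d_i| (ties get averaged ranks).
ranks: |5|->3, |4|->2, |1|->1, |8|->7.5, |8|->7.5, |7|->5.5, |6|->4, |7|->5.5
Step 3: Attach original signs; sum ranks with positive sign and with negative sign.
W+ = 3 + 2 + 1 + 7.5 + 7.5 + 5.5 + 5.5 = 32
W- = 4 = 4
(Check: W+ + W- = 36 should equal n(n+1)/2 = 36.)
Step 4: Test statistic W = min(W+, W-) = 4.
Step 5: Ties in |d|, so use the tie-corrected normal approximation.
        E[W] = n(n+1)/4 = 8*9/4 = 18.
        Tie groups: |d|=7 (t=2), |d|=8 (t=2); sum(t^3 - t) = 12.
        Var[W] = n(n+1)(2n+1)/24 - sum(t^3-t)/48 = 1224/24 - 12/48 = 50.75.
        z = (W - E[W]) / sqrt(Var[W]) = (4 - 18) / 7.1239 = -1.9652.
        Two-sided p = 2*Phi(z) = 0.049389.
Step 6: alpha = 0.1. reject H0.

W+ = 32, W- = 4, W = min = 4, p = 0.049389, reject H0.


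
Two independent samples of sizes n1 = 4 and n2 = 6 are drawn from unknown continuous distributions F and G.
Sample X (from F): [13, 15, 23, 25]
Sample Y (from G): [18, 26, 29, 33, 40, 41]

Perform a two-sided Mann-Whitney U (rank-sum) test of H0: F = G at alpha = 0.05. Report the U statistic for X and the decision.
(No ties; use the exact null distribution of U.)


Step 1: Combine and sort all 10 observations; assign midranks.
sorted (value, group): (13,X), (15,X), (18,Y), (23,X), (25,X), (26,Y), (29,Y), (33,Y), (40,Y), (41,Y)
ranks: 13->1, 15->2, 18->3, 23->4, 25->5, 26->6, 29->7, 33->8, 40->9, 41->10
Step 2: Rank sum for X: R1 = 1 + 2 + 4 + 5 = 12.
Step 3: U_X = R1 - n1(n1+1)/2 = 12 - 4*5/2 = 12 - 10 = 2.
       U_Y = n1*n2 - U_X = 24 - 2 = 22.
Step 4: No ties, so the exact null distribution of U (based on enumerating the C(10,4) = 210 equally likely rank assignments) gives the two-sided p-value.
Step 5: p-value = 0.038095; compare to alpha = 0.05. reject H0.

U_X = 2, p = 0.038095, reject H0 at alpha = 0.05.


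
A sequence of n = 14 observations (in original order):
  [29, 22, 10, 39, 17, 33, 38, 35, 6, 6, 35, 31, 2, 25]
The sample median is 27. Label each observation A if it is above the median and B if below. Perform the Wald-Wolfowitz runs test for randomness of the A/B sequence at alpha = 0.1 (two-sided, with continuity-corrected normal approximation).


Step 1: Compute median = 27; label A = above, B = below.
Labels in order: ABBABAAABBAABB  (n_A = 7, n_B = 7)
Step 2: Count runs R = 8.
Step 3: Under H0 (random ordering), E[R] = 2*n_A*n_B/(n_A+n_B) + 1 = 2*7*7/14 + 1 = 8.0000.
        Var[R] = 2*n_A*n_B*(2*n_A*n_B - n_A - n_B) / ((n_A+n_B)^2 * (n_A+n_B-1)) = 8232/2548 = 3.2308.
        SD[R] = 1.7974.
Step 4: R = E[R], so z = 0 with no continuity correction.
Step 5: Two-sided p-value via normal approximation = 2*(1 - Phi(|z|)) = 1.000000.
Step 6: alpha = 0.1. fail to reject H0.

R = 8, z = 0.0000, p = 1.000000, fail to reject H0.


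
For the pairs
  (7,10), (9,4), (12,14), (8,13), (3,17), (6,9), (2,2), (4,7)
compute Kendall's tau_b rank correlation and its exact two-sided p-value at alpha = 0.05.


Step 1: Enumerate the 28 unordered pairs (i,j) with i<j and classify each by sign(x_j-x_i) * sign(y_j-y_i).
  (1,2):dx=+2,dy=-6->D; (1,3):dx=+5,dy=+4->C; (1,4):dx=+1,dy=+3->C; (1,5):dx=-4,dy=+7->D
  (1,6):dx=-1,dy=-1->C; (1,7):dx=-5,dy=-8->C; (1,8):dx=-3,dy=-3->C; (2,3):dx=+3,dy=+10->C
  (2,4):dx=-1,dy=+9->D; (2,5):dx=-6,dy=+13->D; (2,6):dx=-3,dy=+5->D; (2,7):dx=-7,dy=-2->C
  (2,8):dx=-5,dy=+3->D; (3,4):dx=-4,dy=-1->C; (3,5):dx=-9,dy=+3->D; (3,6):dx=-6,dy=-5->C
  (3,7):dx=-10,dy=-12->C; (3,8):dx=-8,dy=-7->C; (4,5):dx=-5,dy=+4->D; (4,6):dx=-2,dy=-4->C
  (4,7):dx=-6,dy=-11->C; (4,8):dx=-4,dy=-6->C; (5,6):dx=+3,dy=-8->D; (5,7):dx=-1,dy=-15->C
  (5,8):dx=+1,dy=-10->D; (6,7):dx=-4,dy=-7->C; (6,8):dx=-2,dy=-2->C; (7,8):dx=+2,dy=+5->C
Step 2: C = 18, D = 10, total pairs = 28.
Step 3: tau = (C - D)/(n(n-1)/2) = (18 - 10)/28 = 0.285714.
Step 4: Exact two-sided p-value (enumerate n! = 40320 permutations of y under H0): p = 0.398760.
Step 5: alpha = 0.05. fail to reject H0.

tau_b = 0.2857 (C=18, D=10), p = 0.398760, fail to reject H0.


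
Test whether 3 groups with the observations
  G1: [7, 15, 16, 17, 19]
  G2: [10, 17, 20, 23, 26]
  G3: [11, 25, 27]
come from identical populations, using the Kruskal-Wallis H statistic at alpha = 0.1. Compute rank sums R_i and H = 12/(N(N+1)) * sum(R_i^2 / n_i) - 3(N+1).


Step 1: Combine all N = 13 observations and assign midranks.
sorted (value, group, rank): (7,G1,1), (10,G2,2), (11,G3,3), (15,G1,4), (16,G1,5), (17,G1,6.5), (17,G2,6.5), (19,G1,8), (20,G2,9), (23,G2,10), (25,G3,11), (26,G2,12), (27,G3,13)
Step 2: Sum ranks within each group.
R_1 = 24.5 (n_1 = 5)
R_2 = 39.5 (n_2 = 5)
R_3 = 27 (n_3 = 3)
Step 3: H = 12/(N(N+1)) * sum(R_i^2/n_i) - 3(N+1)
     = 12/(13*14) * (24.5^2/5 + 39.5^2/5 + 27^2/3) - 3*14
     = 0.065934 * 675.1 - 42
     = 2.512088.
Step 4: Ties present; correction factor C = 1 - 6/(13^3 - 13) = 0.997253. Corrected H = 2.512088 / 0.997253 = 2.519008.
Step 5: Under H0, H ~ chi^2(2); p-value = 0.283795.
Step 6: alpha = 0.1. fail to reject H0.

H = 2.5190, df = 2, p = 0.283795, fail to reject H0.


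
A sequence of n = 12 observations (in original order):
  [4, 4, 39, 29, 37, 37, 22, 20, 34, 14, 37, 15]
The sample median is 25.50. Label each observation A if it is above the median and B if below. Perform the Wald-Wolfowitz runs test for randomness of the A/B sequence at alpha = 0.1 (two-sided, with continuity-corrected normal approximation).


Step 1: Compute median = 25.50; label A = above, B = below.
Labels in order: BBAAAABBABAB  (n_A = 6, n_B = 6)
Step 2: Count runs R = 7.
Step 3: Under H0 (random ordering), E[R] = 2*n_A*n_B/(n_A+n_B) + 1 = 2*6*6/12 + 1 = 7.0000.
        Var[R] = 2*n_A*n_B*(2*n_A*n_B - n_A - n_B) / ((n_A+n_B)^2 * (n_A+n_B-1)) = 4320/1584 = 2.7273.
        SD[R] = 1.6514.
Step 4: R = E[R], so z = 0 with no continuity correction.
Step 5: Two-sided p-value via normal approximation = 2*(1 - Phi(|z|)) = 1.000000.
Step 6: alpha = 0.1. fail to reject H0.

R = 7, z = 0.0000, p = 1.000000, fail to reject H0.


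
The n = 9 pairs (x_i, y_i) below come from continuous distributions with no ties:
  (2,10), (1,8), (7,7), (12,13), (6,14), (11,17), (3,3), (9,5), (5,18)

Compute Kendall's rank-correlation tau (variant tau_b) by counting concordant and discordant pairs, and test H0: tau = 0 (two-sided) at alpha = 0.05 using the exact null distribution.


Step 1: Enumerate the 36 unordered pairs (i,j) with i<j and classify each by sign(x_j-x_i) * sign(y_j-y_i).
  (1,2):dx=-1,dy=-2->C; (1,3):dx=+5,dy=-3->D; (1,4):dx=+10,dy=+3->C; (1,5):dx=+4,dy=+4->C
  (1,6):dx=+9,dy=+7->C; (1,7):dx=+1,dy=-7->D; (1,8):dx=+7,dy=-5->D; (1,9):dx=+3,dy=+8->C
  (2,3):dx=+6,dy=-1->D; (2,4):dx=+11,dy=+5->C; (2,5):dx=+5,dy=+6->C; (2,6):dx=+10,dy=+9->C
  (2,7):dx=+2,dy=-5->D; (2,8):dx=+8,dy=-3->D; (2,9):dx=+4,dy=+10->C; (3,4):dx=+5,dy=+6->C
  (3,5):dx=-1,dy=+7->D; (3,6):dx=+4,dy=+10->C; (3,7):dx=-4,dy=-4->C; (3,8):dx=+2,dy=-2->D
  (3,9):dx=-2,dy=+11->D; (4,5):dx=-6,dy=+1->D; (4,6):dx=-1,dy=+4->D; (4,7):dx=-9,dy=-10->C
  (4,8):dx=-3,dy=-8->C; (4,9):dx=-7,dy=+5->D; (5,6):dx=+5,dy=+3->C; (5,7):dx=-3,dy=-11->C
  (5,8):dx=+3,dy=-9->D; (5,9):dx=-1,dy=+4->D; (6,7):dx=-8,dy=-14->C; (6,8):dx=-2,dy=-12->C
  (6,9):dx=-6,dy=+1->D; (7,8):dx=+6,dy=+2->C; (7,9):dx=+2,dy=+15->C; (8,9):dx=-4,dy=+13->D
Step 2: C = 20, D = 16, total pairs = 36.
Step 3: tau = (C - D)/(n(n-1)/2) = (20 - 16)/36 = 0.111111.
Step 4: Exact two-sided p-value (enumerate n! = 362880 permutations of y under H0): p = 0.761414.
Step 5: alpha = 0.05. fail to reject H0.

tau_b = 0.1111 (C=20, D=16), p = 0.761414, fail to reject H0.


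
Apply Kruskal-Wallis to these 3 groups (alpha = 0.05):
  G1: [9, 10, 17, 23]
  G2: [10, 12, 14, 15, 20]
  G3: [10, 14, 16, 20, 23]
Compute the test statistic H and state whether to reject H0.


Step 1: Combine all N = 14 observations and assign midranks.
sorted (value, group, rank): (9,G1,1), (10,G1,3), (10,G2,3), (10,G3,3), (12,G2,5), (14,G2,6.5), (14,G3,6.5), (15,G2,8), (16,G3,9), (17,G1,10), (20,G2,11.5), (20,G3,11.5), (23,G1,13.5), (23,G3,13.5)
Step 2: Sum ranks within each group.
R_1 = 27.5 (n_1 = 4)
R_2 = 34 (n_2 = 5)
R_3 = 43.5 (n_3 = 5)
Step 3: H = 12/(N(N+1)) * sum(R_i^2/n_i) - 3(N+1)
     = 12/(14*15) * (27.5^2/4 + 34^2/5 + 43.5^2/5) - 3*15
     = 0.057143 * 798.712 - 45
     = 0.640714.
Step 4: Ties present; correction factor C = 1 - 42/(14^3 - 14) = 0.984615. Corrected H = 0.640714 / 0.984615 = 0.650725.
Step 5: Under H0, H ~ chi^2(2); p-value = 0.722265.
Step 6: alpha = 0.05. fail to reject H0.

H = 0.6507, df = 2, p = 0.722265, fail to reject H0.


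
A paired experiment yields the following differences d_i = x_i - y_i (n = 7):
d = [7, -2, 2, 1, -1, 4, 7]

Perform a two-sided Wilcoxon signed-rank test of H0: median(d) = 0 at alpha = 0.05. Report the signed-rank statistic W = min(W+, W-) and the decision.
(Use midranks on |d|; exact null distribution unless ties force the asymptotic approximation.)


Step 1: Drop any zero differences (none here) and take |d_i|.
|d| = [7, 2, 2, 1, 1, 4, 7]
Step 2: Midrank |d_i| (ties get averaged ranks).
ranks: |7|->6.5, |2|->3.5, |2|->3.5, |1|->1.5, |1|->1.5, |4|->5, |7|->6.5
Step 3: Attach original signs; sum ranks with positive sign and with negative sign.
W+ = 6.5 + 3.5 + 1.5 + 5 + 6.5 = 23
W- = 3.5 + 1.5 = 5
(Check: W+ + W- = 28 should equal n(n+1)/2 = 28.)
Step 4: Test statistic W = min(W+, W-) = 5.
Step 5: Ties in |d|, so use the tie-corrected normal approximation.
        E[W] = n(n+1)/4 = 7*8/4 = 14.
        Tie groups: |d|=1 (t=2), |d|=2 (t=2), |d|=7 (t=2); sum(t^3 - t) = 18.
        Var[W] = n(n+1)(2n+1)/24 - sum(t^3-t)/48 = 840/24 - 18/48 = 34.625.
        z = (W - E[W]) / sqrt(Var[W]) = (5 - 14) / 5.8843 = -1.5295.
        Two-sided p = 2*Phi(z) = 0.126142.
Step 6: alpha = 0.05. fail to reject H0.

W+ = 23, W- = 5, W = min = 5, p = 0.126142, fail to reject H0.


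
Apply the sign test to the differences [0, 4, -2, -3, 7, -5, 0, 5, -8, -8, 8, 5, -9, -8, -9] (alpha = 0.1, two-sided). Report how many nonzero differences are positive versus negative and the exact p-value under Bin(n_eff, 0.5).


Step 1: Discard zero differences. Original n = 15; n_eff = number of nonzero differences = 13.
Nonzero differences (with sign): +4, -2, -3, +7, -5, +5, -8, -8, +8, +5, -9, -8, -9
Step 2: Count signs: positive = 5, negative = 8.
Step 3: Under H0: P(positive) = 0.5, so the number of positives S ~ Bin(13, 0.5).
Step 4: Two-sided exact p-value = sum of Bin(13,0.5) probabilities at or below the observed probability = 0.581055.
Step 5: alpha = 0.1. fail to reject H0.

n_eff = 13, pos = 5, neg = 8, p = 0.581055, fail to reject H0.


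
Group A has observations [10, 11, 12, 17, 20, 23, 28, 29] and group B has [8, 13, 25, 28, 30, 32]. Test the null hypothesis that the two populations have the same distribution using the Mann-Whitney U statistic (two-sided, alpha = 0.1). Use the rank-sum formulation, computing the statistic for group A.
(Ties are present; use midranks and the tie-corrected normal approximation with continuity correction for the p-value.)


Step 1: Combine and sort all 14 observations; assign midranks.
sorted (value, group): (8,Y), (10,X), (11,X), (12,X), (13,Y), (17,X), (20,X), (23,X), (25,Y), (28,X), (28,Y), (29,X), (30,Y), (32,Y)
ranks: 8->1, 10->2, 11->3, 12->4, 13->5, 17->6, 20->7, 23->8, 25->9, 28->10.5, 28->10.5, 29->12, 30->13, 32->14
Step 2: Rank sum for X: R1 = 2 + 3 + 4 + 6 + 7 + 8 + 10.5 + 12 = 52.5.
Step 3: U_X = R1 - n1(n1+1)/2 = 52.5 - 8*9/2 = 52.5 - 36 = 16.5.
       U_Y = n1*n2 - U_X = 48 - 16.5 = 31.5.
Step 4: Ties are present, so use the tie-corrected normal approximation (with continuity correction) for the p-value.
Step 5: p-value = 0.365629; compare to alpha = 0.1. fail to reject H0.

U_X = 16.5, p = 0.365629, fail to reject H0 at alpha = 0.1.


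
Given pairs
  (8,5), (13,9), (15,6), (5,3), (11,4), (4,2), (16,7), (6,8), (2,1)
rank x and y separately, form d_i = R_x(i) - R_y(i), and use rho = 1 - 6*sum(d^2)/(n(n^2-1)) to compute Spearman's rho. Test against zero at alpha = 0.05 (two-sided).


Step 1: Rank x and y separately (midranks; no ties here).
rank(x): 8->5, 13->7, 15->8, 5->3, 11->6, 4->2, 16->9, 6->4, 2->1
rank(y): 5->5, 9->9, 6->6, 3->3, 4->4, 2->2, 7->7, 8->8, 1->1
Step 2: d_i = R_x(i) - R_y(i); compute d_i^2.
  (5-5)^2=0, (7-9)^2=4, (8-6)^2=4, (3-3)^2=0, (6-4)^2=4, (2-2)^2=0, (9-7)^2=4, (4-8)^2=16, (1-1)^2=0
sum(d^2) = 32.
Step 3: rho = 1 - 6*32 / (9*(9^2 - 1)) = 1 - 192/720 = 0.733333.
Step 4: Under H0, t = rho * sqrt((n-2)/(1-rho^2)) = 2.8538 ~ t(7).
Step 5: Two-sided p-value from the t-distribution with 7 df = 0.024554.
Step 6: alpha = 0.05. reject H0.

rho = 0.7333, p = 0.024554, reject H0 at alpha = 0.05.


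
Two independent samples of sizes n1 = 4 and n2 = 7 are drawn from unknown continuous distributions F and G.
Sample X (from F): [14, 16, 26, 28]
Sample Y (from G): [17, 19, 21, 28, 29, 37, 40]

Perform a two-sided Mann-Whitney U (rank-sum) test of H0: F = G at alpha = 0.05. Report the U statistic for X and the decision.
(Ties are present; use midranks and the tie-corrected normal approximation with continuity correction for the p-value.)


Step 1: Combine and sort all 11 observations; assign midranks.
sorted (value, group): (14,X), (16,X), (17,Y), (19,Y), (21,Y), (26,X), (28,X), (28,Y), (29,Y), (37,Y), (40,Y)
ranks: 14->1, 16->2, 17->3, 19->4, 21->5, 26->6, 28->7.5, 28->7.5, 29->9, 37->10, 40->11
Step 2: Rank sum for X: R1 = 1 + 2 + 6 + 7.5 = 16.5.
Step 3: U_X = R1 - n1(n1+1)/2 = 16.5 - 4*5/2 = 16.5 - 10 = 6.5.
       U_Y = n1*n2 - U_X = 28 - 6.5 = 21.5.
Step 4: Ties are present, so use the tie-corrected normal approximation (with continuity correction) for the p-value.
Step 5: p-value = 0.184875; compare to alpha = 0.05. fail to reject H0.

U_X = 6.5, p = 0.184875, fail to reject H0 at alpha = 0.05.
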